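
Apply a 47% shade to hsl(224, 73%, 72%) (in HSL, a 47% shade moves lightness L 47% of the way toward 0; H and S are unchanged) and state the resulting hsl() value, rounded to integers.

L moves 47% from 72 toward 0: 72 − 33.84 = 38.16 → 38.
H and S are unchanged.

hsl(224, 73%, 38%)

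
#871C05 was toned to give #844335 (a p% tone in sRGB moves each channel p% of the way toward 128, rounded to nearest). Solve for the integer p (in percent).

39%

#871C05 is rgb(135, 28, 5); #844335 is rgb(132, 67, 53).
On the B channel (widest range): 53 ≈ 5 + (p/100)(128 − 5), so p ≈ 100×(53 − 5)/(128 − 5) = 4800/123 = 39.02.
p = 39 reproduces all three channels after rounding.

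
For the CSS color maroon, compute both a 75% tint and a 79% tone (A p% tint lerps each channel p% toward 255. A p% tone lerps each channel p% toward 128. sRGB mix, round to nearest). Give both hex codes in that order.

CSS maroon is rgb(128, 0, 0).
75% tint:
  R: 128 + 0.75×(255−128) = 128 + 95.25 = 223.25 → 223
  G: 0 + 191.25 = 191.25 → 191
  B: 0 + 191.25 = 191.25 → 191
  → #DFBFBF
79% tone:
  R: 128 + 0 = 128 → 128
  G: 0 + 101.12 = 101.12 → 101
  B: 0 + 0.79×(128−0) = 0 + 101.12 = 101.12 → 101
  → #806565

#DFBFBF, #806565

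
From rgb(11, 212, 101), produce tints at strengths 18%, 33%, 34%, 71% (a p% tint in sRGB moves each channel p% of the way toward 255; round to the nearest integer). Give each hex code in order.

#37DC81, #5CE298, #5EE399, #B8F3D2

18%: (11 + 43.92 = 54.92→55, 212 + 7.74 = 219.74→220, 101 + 27.72 = 128.72→129) → #37DC81
33%: (11 + 80.52 = 91.52→92, 212 + 14.19 = 226.19→226, 101 + 50.82 = 151.82→152) → #5CE298
34%: (11 + 82.96 = 93.96→94, 212 + 14.62 = 226.62→227, 101 + 52.36 = 153.36→153) → #5EE399
71%: (11 + 173.24 = 184.24→184, 212 + 30.53 = 242.53→243, 101 + 109.34 = 210.34→210) → #B8F3D2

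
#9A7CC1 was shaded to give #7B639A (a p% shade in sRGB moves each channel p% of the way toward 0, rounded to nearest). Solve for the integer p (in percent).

20%

#9A7CC1 is rgb(154, 124, 193); #7B639A is rgb(123, 99, 154).
On the B channel (widest range): 154 ≈ 193 + (p/100)(0 − 193), so p ≈ 100×(154 − 193)/(0 − 193) = -3900/-193 = 20.21.
p = 20 reproduces all three channels after rounding.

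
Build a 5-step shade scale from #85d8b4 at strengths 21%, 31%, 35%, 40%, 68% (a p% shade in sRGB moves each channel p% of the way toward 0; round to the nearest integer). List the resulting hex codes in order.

#85d8b4 is rgb(133, 216, 180).
21%: (133 − 27.93 = 105.07→105, 216 − 45.36 = 170.64→171, 180 − 37.8 = 142.2→142) → #69ab8e
31%: (133 − 41.23 = 91.77→92, 216 − 66.96 = 149.04→149, 180 − 55.8 = 124.2→124) → #5c957c
35%: (133 − 46.55 = 86.45→86, 216 − 75.6 = 140.4→140, 180 − 63 = 117→117) → #568c75
40%: (133 − 53.2 = 79.8→80, 216 − 86.4 = 129.6→130, 180 − 72 = 108→108) → #50826c
68%: (133 − 90.44 = 42.56→43, 216 − 146.88 = 69.12→69, 180 − 122.4 = 57.6→58) → #2b453a

#69ab8e, #5c957c, #568c75, #50826c, #2b453a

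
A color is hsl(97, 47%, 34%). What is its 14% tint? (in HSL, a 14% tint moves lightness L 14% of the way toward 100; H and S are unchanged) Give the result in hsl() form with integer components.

L moves 14% from 34 toward 100: 34 + 9.24 = 43.24 → 43.
H and S are unchanged.

hsl(97, 47%, 43%)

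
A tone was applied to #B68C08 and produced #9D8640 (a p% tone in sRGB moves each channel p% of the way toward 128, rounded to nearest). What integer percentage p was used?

47%

#B68C08 is rgb(182, 140, 8); #9D8640 is rgb(157, 134, 64).
On the B channel (widest range): 64 ≈ 8 + (p/100)(128 − 8), so p ≈ 100×(64 − 8)/(128 − 8) = 5600/120 = 46.67.
p = 47 reproduces all three channels after rounding.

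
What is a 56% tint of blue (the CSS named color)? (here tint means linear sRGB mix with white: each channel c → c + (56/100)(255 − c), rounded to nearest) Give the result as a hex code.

CSS blue is rgb(0, 0, 255).
A 56% tint moves each channel 56% toward 255:
  R: 0 + 142.8 = 142.8 → 143
  G: 0 + 142.8 = 142.8 → 143
  B: 255 + 0.56×(255−255) = 255 + 0 = 255 → 255
rgb(143, 143, 255) = #8f8fff.

#8f8fff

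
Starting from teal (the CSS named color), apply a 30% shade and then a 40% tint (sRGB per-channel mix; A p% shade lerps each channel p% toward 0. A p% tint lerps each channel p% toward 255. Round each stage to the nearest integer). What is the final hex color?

#669c9c

CSS teal is rgb(0, 128, 128).
Per channel, c → c + 0.3(0 − c):
  R: 0 + 0 = 0 → 0
  G: 128 − 38.4 = 89.6 → 90
  B: 128 + 0.3×(0−128) = 128 − 38.4 = 89.6 → 90
After the shade: rgb(0, 90, 90) = #005a5a.
Per channel, c → c + 0.4(255 − c):
  R: 0 + 102 = 102 → 102
  G: 90 + 0.4×(255−90) = 90 + 66 = 156 → 156
  B: 90 + 0.4×(255−90) = 90 + 66 = 156 → 156
rgb(102, 156, 156) = #669c9c.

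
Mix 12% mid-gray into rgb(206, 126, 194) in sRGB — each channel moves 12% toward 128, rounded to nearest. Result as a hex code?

#c57eba

Lerp each channel 12% toward 128:
  R: 206 + 0.12×(128−206) = 206 − 9.36 = 196.64 → 197
  G: 126 + 0.24 = 126.24 → 126
  B: 194 + 0.12×(128−194) = 194 − 7.92 = 186.08 → 186
rgb(197, 126, 186) = #c57eba.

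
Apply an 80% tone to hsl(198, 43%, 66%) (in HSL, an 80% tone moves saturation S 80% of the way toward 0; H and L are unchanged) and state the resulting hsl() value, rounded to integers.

hsl(198, 9%, 66%)

S moves 80% from 43 toward 0: 43 − 34.4 = 8.6 → 9.
H and L are unchanged.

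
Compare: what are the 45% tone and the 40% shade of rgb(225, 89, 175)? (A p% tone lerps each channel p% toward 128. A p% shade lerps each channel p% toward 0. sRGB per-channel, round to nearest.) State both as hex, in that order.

45% tone:
  R: 225 − 43.65 = 181.35 → 181
  G: 89 + 0.45×(128−89) = 89 + 17.55 = 106.55 → 107
  B: 175 + 0.45×(128−175) = 175 − 21.15 = 153.85 → 154
  → #B56B9A
40% shade:
  R: 225 + 0.4×(0−225) = 225 − 90 = 135 → 135
  G: 89 − 35.6 = 53.4 → 53
  B: 175 − 70 = 105 → 105
  → #873569

#B56B9A, #873569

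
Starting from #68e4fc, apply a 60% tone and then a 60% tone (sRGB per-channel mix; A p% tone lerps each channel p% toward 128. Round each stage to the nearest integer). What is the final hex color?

#7c9094

#68e4fc is rgb(104, 228, 252).
Lerp each channel 60% toward 128:
  R: 104 + 0.6×(128−104) = 104 + 14.4 = 118.4 → 118
  G: 228 + 0.6×(128−228) = 228 − 60 = 168 → 168
  B: 252 + 0.6×(128−252) = 252 − 74.4 = 177.6 → 178
After the tone: rgb(118, 168, 178) = #76a8b2.
A 60% tone moves each channel 60% toward 128:
  R: 118 + 0.6×(128−118) = 118 + 6 = 124 → 124
  G: 168 − 24 = 144 → 144
  B: 178 − 30 = 148 → 148
rgb(124, 144, 148) = #7c9094.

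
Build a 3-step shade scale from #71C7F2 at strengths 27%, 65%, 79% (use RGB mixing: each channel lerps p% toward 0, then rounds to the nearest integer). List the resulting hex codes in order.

#71C7F2 is rgb(113, 199, 242).
27%: (113 − 30.51 = 82.49→82, 199 − 53.73 = 145.27→145, 242 − 65.34 = 176.66→177) → #5291B1
65%: (113 − 73.45 = 39.55→40, 199 − 129.35 = 69.65→70, 242 − 157.3 = 84.7→85) → #284655
79%: (113 − 89.27 = 23.73→24, 199 − 157.21 = 41.79→42, 242 − 191.18 = 50.82→51) → #182A33

#5291B1, #284655, #182A33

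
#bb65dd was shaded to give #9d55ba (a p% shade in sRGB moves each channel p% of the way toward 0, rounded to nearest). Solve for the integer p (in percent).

16%

#bb65dd is rgb(187, 101, 221); #9d55ba is rgb(157, 85, 186).
On the B channel (widest range): 186 ≈ 221 + (p/100)(0 − 221), so p ≈ 100×(186 − 221)/(0 − 221) = -3500/-221 = 15.84.
p = 16 reproduces all three channels after rounding.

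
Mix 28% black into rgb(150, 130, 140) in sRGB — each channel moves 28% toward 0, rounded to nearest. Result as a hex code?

Per channel, c → c + 0.28(0 − c):
  R: 150 + 0.28×(0−150) = 150 − 42 = 108 → 108
  G: 130 + 0.28×(0−130) = 130 − 36.4 = 93.6 → 94
  B: 140 − 39.2 = 100.8 → 101
rgb(108, 94, 101) = #6c5e65.

#6c5e65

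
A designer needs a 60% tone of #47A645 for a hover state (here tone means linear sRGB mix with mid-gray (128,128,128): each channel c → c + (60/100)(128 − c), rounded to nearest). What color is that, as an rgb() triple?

rgb(105, 143, 104)

#47A645 is rgb(71, 166, 69).
Per channel, c → c + 0.6(128 − c):
  R: 71 + 34.2 = 105.2 → 105
  G: 166 − 22.8 = 143.2 → 143
  B: 69 + 0.6×(128−69) = 69 + 35.4 = 104.4 → 104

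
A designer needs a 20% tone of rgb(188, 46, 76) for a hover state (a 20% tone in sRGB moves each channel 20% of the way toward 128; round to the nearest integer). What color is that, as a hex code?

#b03e56

A 20% tone moves each channel 20% toward 128:
  R: 188 − 12 = 176 → 176
  G: 46 + 16.4 = 62.4 → 62
  B: 76 + 10.4 = 86.4 → 86
rgb(176, 62, 86) = #b03e56.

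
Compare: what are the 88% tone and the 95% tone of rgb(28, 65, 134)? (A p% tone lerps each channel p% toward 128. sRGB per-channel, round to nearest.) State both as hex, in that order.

88% tone:
  R: 28 + 88 = 116 → 116
  G: 65 + 55.44 = 120.44 → 120
  B: 134 − 5.28 = 128.72 → 129
  → #747881
95% tone:
  R: 28 + 0.95×(128−28) = 28 + 95 = 123 → 123
  G: 65 + 0.95×(128−65) = 65 + 59.85 = 124.85 → 125
  B: 134 + 0.95×(128−134) = 134 − 5.7 = 128.3 → 128
  → #7B7D80

#747881, #7B7D80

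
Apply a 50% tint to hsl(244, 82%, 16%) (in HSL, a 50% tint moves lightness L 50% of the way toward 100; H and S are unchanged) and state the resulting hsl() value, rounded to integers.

hsl(244, 82%, 58%)

L moves 50% from 16 toward 100: 16 + 42 = 58 → 58.
H and S are unchanged.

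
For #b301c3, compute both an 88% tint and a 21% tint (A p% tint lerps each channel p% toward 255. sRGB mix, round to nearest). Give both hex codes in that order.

#b301c3 is rgb(179, 1, 195).
88% tint:
  R: 179 + 66.88 = 245.88 → 246
  G: 1 + 0.88×(255−1) = 1 + 223.52 = 224.52 → 225
  B: 195 + 0.88×(255−195) = 195 + 52.8 = 247.8 → 248
  → #f6e1f8
21% tint:
  R: 179 + 15.96 = 194.96 → 195
  G: 1 + 53.34 = 54.34 → 54
  B: 195 + 0.21×(255−195) = 195 + 12.6 = 207.6 → 208
  → #c336d0

#f6e1f8, #c336d0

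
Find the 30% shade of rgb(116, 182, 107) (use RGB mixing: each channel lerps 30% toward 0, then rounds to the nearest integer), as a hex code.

Per channel, c → c + 0.3(0 − c):
  R: 116 + 0.3×(0−116) = 116 − 34.8 = 81.2 → 81
  G: 182 − 54.6 = 127.4 → 127
  B: 107 + 0.3×(0−107) = 107 − 32.1 = 74.9 → 75
rgb(81, 127, 75) = #517F4B.

#517F4B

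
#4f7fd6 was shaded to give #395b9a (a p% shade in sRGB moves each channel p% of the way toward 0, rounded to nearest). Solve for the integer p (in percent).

#4f7fd6 is rgb(79, 127, 214); #395b9a is rgb(57, 91, 154).
On the B channel (widest range): 154 ≈ 214 + (p/100)(0 − 214), so p ≈ 100×(154 − 214)/(0 − 214) = -6000/-214 = 28.04.
p = 28 reproduces all three channels after rounding.

28%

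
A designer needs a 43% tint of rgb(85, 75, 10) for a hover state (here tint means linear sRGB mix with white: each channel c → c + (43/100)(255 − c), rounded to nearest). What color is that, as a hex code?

Per channel, c → c + 0.43(255 − c):
  R: 85 + 0.43×(255−85) = 85 + 73.1 = 158.1 → 158
  G: 75 + 0.43×(255−75) = 75 + 77.4 = 152.4 → 152
  B: 10 + 0.43×(255−10) = 10 + 105.35 = 115.35 → 115
rgb(158, 152, 115) = #9E9873.

#9E9873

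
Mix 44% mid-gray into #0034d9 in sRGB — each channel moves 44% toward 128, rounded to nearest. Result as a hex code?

#3855b2

#0034d9 is rgb(0, 52, 217).
Lerp each channel 44% toward 128:
  R: 0 + 0.44×(128−0) = 0 + 56.32 = 56.32 → 56
  G: 52 + 0.44×(128−52) = 52 + 33.44 = 85.44 → 85
  B: 217 + 0.44×(128−217) = 217 − 39.16 = 177.84 → 178
rgb(56, 85, 178) = #3855b2.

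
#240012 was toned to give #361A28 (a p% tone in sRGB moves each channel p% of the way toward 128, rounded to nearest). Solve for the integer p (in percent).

20%

#240012 is rgb(36, 0, 18); #361A28 is rgb(54, 26, 40).
On the G channel (widest range): 26 ≈ 0 + (p/100)(128 − 0), so p ≈ 100×(26 − 0)/(128 − 0) = 2600/128 = 20.31.
p = 20 reproduces all three channels after rounding.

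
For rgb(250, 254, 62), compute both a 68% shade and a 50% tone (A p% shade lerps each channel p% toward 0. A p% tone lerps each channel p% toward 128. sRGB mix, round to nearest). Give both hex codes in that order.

68% shade:
  R: 250 + 0.68×(0−250) = 250 − 170 = 80 → 80
  G: 254 + 0.68×(0−254) = 254 − 172.72 = 81.28 → 81
  B: 62 − 42.16 = 19.84 → 20
  → #505114
50% tone:
  R: 250 + 0.5×(128−250) = 250 − 61 = 189 → 189
  G: 254 + 0.5×(128−254) = 254 − 63 = 191 → 191
  B: 62 + 33 = 95 → 95
  → #bdbf5f

#505114, #bdbf5f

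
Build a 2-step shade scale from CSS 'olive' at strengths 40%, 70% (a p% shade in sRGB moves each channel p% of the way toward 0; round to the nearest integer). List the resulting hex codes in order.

#4d4d00, #262600

CSS olive is rgb(128, 128, 0).
40%: (128 − 51.2 = 76.8→77, 128 − 51.2 = 76.8→77, 0→0) → #4d4d00
70%: (128 − 89.6 = 38.4→38, 128 − 89.6 = 38.4→38, 0→0) → #262600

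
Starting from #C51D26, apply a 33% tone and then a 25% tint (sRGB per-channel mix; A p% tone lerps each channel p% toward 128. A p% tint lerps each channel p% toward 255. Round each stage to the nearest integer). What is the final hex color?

#C51D26 is rgb(197, 29, 38).
Per channel, c → c + 0.33(128 − c):
  R: 197 + 0.33×(128−197) = 197 − 22.77 = 174.23 → 174
  G: 29 + 0.33×(128−29) = 29 + 32.67 = 61.67 → 62
  B: 38 + 0.33×(128−38) = 38 + 29.7 = 67.7 → 68
After the tone: rgb(174, 62, 68) = #AE3E44.
A 25% tint moves each channel 25% toward 255:
  R: 174 + 0.25×(255−174) = 174 + 20.25 = 194.25 → 194
  G: 62 + 0.25×(255−62) = 62 + 48.25 = 110.25 → 110
  B: 68 + 0.25×(255−68) = 68 + 46.75 = 114.75 → 115
rgb(194, 110, 115) = #C26E73.

#C26E73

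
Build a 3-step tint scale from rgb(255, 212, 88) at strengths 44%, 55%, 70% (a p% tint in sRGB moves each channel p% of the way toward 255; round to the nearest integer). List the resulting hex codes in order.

44%: (255→255, 212 + 18.92 = 230.92→231, 88 + 73.48 = 161.48→161) → #FFE7A1
55%: (255→255, 212 + 23.65 = 235.65→236, 88 + 91.85 = 179.85→180) → #FFECB4
70%: (255→255, 212 + 30.1 = 242.1→242, 88 + 116.9 = 204.9→205) → #FFF2CD

#FFE7A1, #FFECB4, #FFF2CD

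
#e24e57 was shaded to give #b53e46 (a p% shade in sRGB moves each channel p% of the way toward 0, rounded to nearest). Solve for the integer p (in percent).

20%

#e24e57 is rgb(226, 78, 87); #b53e46 is rgb(181, 62, 70).
On the R channel (widest range): 181 ≈ 226 + (p/100)(0 − 226), so p ≈ 100×(181 − 226)/(0 − 226) = -4500/-226 = 19.91.
p = 20 reproduces all three channels after rounding.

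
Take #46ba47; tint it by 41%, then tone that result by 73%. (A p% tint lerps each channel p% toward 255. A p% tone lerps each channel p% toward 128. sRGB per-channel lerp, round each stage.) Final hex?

#859785

#46ba47 is rgb(70, 186, 71).
A 41% tint moves each channel 41% toward 255:
  R: 70 + 0.41×(255−70) = 70 + 75.85 = 145.85 → 146
  G: 186 + 28.29 = 214.29 → 214
  B: 71 + 75.44 = 146.44 → 146
After the tint: rgb(146, 214, 146) = #92d692.
Per channel, c → c + 0.73(128 − c):
  R: 146 − 13.14 = 132.86 → 133
  G: 214 − 62.78 = 151.22 → 151
  B: 146 + 0.73×(128−146) = 146 − 13.14 = 132.86 → 133
rgb(133, 151, 133) = #859785.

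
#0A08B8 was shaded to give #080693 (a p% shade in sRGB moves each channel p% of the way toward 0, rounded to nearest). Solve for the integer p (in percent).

20%

#0A08B8 is rgb(10, 8, 184); #080693 is rgb(8, 6, 147).
On the B channel (widest range): 147 ≈ 184 + (p/100)(0 − 184), so p ≈ 100×(147 − 184)/(0 − 184) = -3700/-184 = 20.11.
p = 20 reproduces all three channels after rounding.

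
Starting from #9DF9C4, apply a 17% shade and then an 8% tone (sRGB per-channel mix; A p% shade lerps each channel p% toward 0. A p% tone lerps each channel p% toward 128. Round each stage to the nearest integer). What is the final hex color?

#9DF9C4 is rgb(157, 249, 196).
Per channel, c → c + 0.17(0 − c):
  R: 157 − 26.69 = 130.31 → 130
  G: 249 + 0.17×(0−249) = 249 − 42.33 = 206.67 → 207
  B: 196 − 33.32 = 162.68 → 163
After the shade: rgb(130, 207, 163) = #82CFA3.
Lerp each channel 8% toward 128:
  R: 130 + 0.08×(128−130) = 130 − 0.16 = 129.84 → 130
  G: 207 + 0.08×(128−207) = 207 − 6.32 = 200.68 → 201
  B: 163 + 0.08×(128−163) = 163 − 2.8 = 160.2 → 160
rgb(130, 201, 160) = #82C9A0.

#82C9A0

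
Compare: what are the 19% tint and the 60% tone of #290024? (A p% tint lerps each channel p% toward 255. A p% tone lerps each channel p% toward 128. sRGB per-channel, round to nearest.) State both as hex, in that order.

#52304E, #5D4D5B

#290024 is rgb(41, 0, 36).
19% tint:
  R: 41 + 40.66 = 81.66 → 82
  G: 0 + 0.19×(255−0) = 0 + 48.45 = 48.45 → 48
  B: 36 + 41.61 = 77.61 → 78
  → #52304E
60% tone:
  R: 41 + 0.6×(128−41) = 41 + 52.2 = 93.2 → 93
  G: 0 + 0.6×(128−0) = 0 + 76.8 = 76.8 → 77
  B: 36 + 0.6×(128−36) = 36 + 55.2 = 91.2 → 91
  → #5D4D5B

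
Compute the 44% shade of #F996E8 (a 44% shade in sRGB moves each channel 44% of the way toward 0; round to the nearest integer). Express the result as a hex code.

#F996E8 is rgb(249, 150, 232).
A 44% shade moves each channel 44% toward 0:
  R: 249 + 0.44×(0−249) = 249 − 109.56 = 139.44 → 139
  G: 150 − 66 = 84 → 84
  B: 232 + 0.44×(0−232) = 232 − 102.08 = 129.92 → 130
rgb(139, 84, 130) = #8B5482.

#8B5482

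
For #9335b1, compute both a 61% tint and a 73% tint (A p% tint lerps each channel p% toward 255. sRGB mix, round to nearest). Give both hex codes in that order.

#d5b0e1, #e2c8ea

#9335b1 is rgb(147, 53, 177).
61% tint:
  R: 147 + 0.61×(255−147) = 147 + 65.88 = 212.88 → 213
  G: 53 + 123.22 = 176.22 → 176
  B: 177 + 0.61×(255−177) = 177 + 47.58 = 224.58 → 225
  → #d5b0e1
73% tint:
  R: 147 + 78.84 = 225.84 → 226
  G: 53 + 0.73×(255−53) = 53 + 147.46 = 200.46 → 200
  B: 177 + 56.94 = 233.94 → 234
  → #e2c8ea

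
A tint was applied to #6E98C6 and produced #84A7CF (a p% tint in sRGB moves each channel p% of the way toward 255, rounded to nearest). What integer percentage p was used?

15%

#6E98C6 is rgb(110, 152, 198); #84A7CF is rgb(132, 167, 207).
On the R channel (widest range): 132 ≈ 110 + (p/100)(255 − 110), so p ≈ 100×(132 − 110)/(255 − 110) = 2200/145 = 15.17.
p = 15 reproduces all three channels after rounding.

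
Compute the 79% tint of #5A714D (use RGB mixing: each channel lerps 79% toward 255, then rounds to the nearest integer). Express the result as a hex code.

#DCE1DA

#5A714D is rgb(90, 113, 77).
Lerp each channel 79% toward 255:
  R: 90 + 130.35 = 220.35 → 220
  G: 113 + 112.18 = 225.18 → 225
  B: 77 + 0.79×(255−77) = 77 + 140.62 = 217.62 → 218
rgb(220, 225, 218) = #DCE1DA.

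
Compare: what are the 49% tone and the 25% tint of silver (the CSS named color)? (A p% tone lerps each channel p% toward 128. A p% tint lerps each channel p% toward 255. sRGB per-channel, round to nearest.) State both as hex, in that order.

CSS silver is rgb(192, 192, 192).
49% tone:
  R: 192 + 0.49×(128−192) = 192 − 31.36 = 160.64 → 161
  G: 192 − 31.36 = 160.64 → 161
  B: 192 + 0.49×(128−192) = 192 − 31.36 = 160.64 → 161
  → #a1a1a1
25% tint:
  R: 192 + 15.75 = 207.75 → 208
  G: 192 + 15.75 = 207.75 → 208
  B: 192 + 0.25×(255−192) = 192 + 15.75 = 207.75 → 208
  → #d0d0d0

#a1a1a1, #d0d0d0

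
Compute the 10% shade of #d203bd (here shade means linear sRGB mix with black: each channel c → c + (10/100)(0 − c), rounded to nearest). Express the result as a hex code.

#d203bd is rgb(210, 3, 189).
Per channel, c → c + 0.1(0 − c):
  R: 210 − 21 = 189 → 189
  G: 3 + 0.1×(0−3) = 3 − 0.3 = 2.7 → 3
  B: 189 − 18.9 = 170.1 → 170
rgb(189, 3, 170) = #bd03aa.

#bd03aa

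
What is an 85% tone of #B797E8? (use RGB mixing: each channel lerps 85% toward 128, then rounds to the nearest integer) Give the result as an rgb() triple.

#B797E8 is rgb(183, 151, 232).
An 85% tone moves each channel 85% toward 128:
  R: 183 − 46.75 = 136.25 → 136
  G: 151 + 0.85×(128−151) = 151 − 19.55 = 131.45 → 131
  B: 232 − 88.4 = 143.6 → 144

rgb(136, 131, 144)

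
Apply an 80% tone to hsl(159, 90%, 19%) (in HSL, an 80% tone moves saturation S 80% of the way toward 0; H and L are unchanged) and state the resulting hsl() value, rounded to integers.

hsl(159, 18%, 19%)

S moves 80% from 90 toward 0: 90 − 72 = 18 → 18.
H and L are unchanged.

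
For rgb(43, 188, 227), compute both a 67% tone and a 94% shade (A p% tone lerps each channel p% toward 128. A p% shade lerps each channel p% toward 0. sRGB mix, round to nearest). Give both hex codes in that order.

67% tone:
  R: 43 + 56.95 = 99.95 → 100
  G: 188 − 40.2 = 147.8 → 148
  B: 227 + 0.67×(128−227) = 227 − 66.33 = 160.67 → 161
  → #6494A1
94% shade:
  R: 43 − 40.42 = 2.58 → 3
  G: 188 + 0.94×(0−188) = 188 − 176.72 = 11.28 → 11
  B: 227 − 213.38 = 13.62 → 14
  → #030B0E

#6494A1, #030B0E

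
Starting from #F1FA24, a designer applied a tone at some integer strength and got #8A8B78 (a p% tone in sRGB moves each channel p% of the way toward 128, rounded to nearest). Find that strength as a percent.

91%

#F1FA24 is rgb(241, 250, 36); #8A8B78 is rgb(138, 139, 120).
On the G channel (widest range): 139 ≈ 250 + (p/100)(128 − 250), so p ≈ 100×(139 − 250)/(128 − 250) = -11100/-122 = 90.98.
p = 91 reproduces all three channels after rounding.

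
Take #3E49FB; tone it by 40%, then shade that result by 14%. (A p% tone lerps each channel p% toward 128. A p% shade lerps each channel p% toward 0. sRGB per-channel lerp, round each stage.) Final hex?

#4C52AE

#3E49FB is rgb(62, 73, 251).
A 40% tone moves each channel 40% toward 128:
  R: 62 + 26.4 = 88.4 → 88
  G: 73 + 22 = 95 → 95
  B: 251 + 0.4×(128−251) = 251 − 49.2 = 201.8 → 202
After the tone: rgb(88, 95, 202) = #585FCA.
A 14% shade moves each channel 14% toward 0:
  R: 88 − 12.32 = 75.68 → 76
  G: 95 − 13.3 = 81.7 → 82
  B: 202 + 0.14×(0−202) = 202 − 28.28 = 173.72 → 174
rgb(76, 82, 174) = #4C52AE.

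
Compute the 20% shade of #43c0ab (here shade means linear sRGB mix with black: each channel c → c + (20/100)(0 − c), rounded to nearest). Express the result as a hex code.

#43c0ab is rgb(67, 192, 171).
Per channel, c → c + 0.2(0 − c):
  R: 67 − 13.4 = 53.6 → 54
  G: 192 + 0.2×(0−192) = 192 − 38.4 = 153.6 → 154
  B: 171 + 0.2×(0−171) = 171 − 34.2 = 136.8 → 137
rgb(54, 154, 137) = #369a89.

#369a89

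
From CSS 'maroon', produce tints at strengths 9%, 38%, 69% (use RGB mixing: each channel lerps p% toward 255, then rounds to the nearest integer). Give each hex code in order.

#8B1717, #B06161, #D8B0B0

CSS maroon is rgb(128, 0, 0).
9%: (128 + 11.43 = 139.43→139, 0 + 22.95 = 22.95→23, 0 + 22.95 = 22.95→23) → #8B1717
38%: (128 + 48.26 = 176.26→176, 0 + 96.9 = 96.9→97, 0 + 96.9 = 96.9→97) → #B06161
69%: (128 + 87.63 = 215.63→216, 0 + 175.95 = 175.95→176, 0 + 175.95 = 175.95→176) → #D8B0B0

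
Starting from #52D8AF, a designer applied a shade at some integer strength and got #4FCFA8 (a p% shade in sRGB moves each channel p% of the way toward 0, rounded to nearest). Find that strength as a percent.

#52D8AF is rgb(82, 216, 175); #4FCFA8 is rgb(79, 207, 168).
On the G channel (widest range): 207 ≈ 216 + (p/100)(0 − 216), so p ≈ 100×(207 − 216)/(0 − 216) = -900/-216 = 4.17.
p = 4 reproduces all three channels after rounding.

4%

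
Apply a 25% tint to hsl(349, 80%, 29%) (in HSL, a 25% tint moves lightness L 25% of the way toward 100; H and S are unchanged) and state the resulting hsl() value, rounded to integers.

L moves 25% from 29 toward 100: 29 + 17.75 = 46.75 → 47.
H and S are unchanged.

hsl(349, 80%, 47%)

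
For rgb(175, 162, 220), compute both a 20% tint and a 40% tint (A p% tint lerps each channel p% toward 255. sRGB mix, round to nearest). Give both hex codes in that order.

20% tint:
  R: 175 + 16 = 191 → 191
  G: 162 + 0.2×(255−162) = 162 + 18.6 = 180.6 → 181
  B: 220 + 0.2×(255−220) = 220 + 7 = 227 → 227
  → #bfb5e3
40% tint:
  R: 175 + 0.4×(255−175) = 175 + 32 = 207 → 207
  G: 162 + 0.4×(255−162) = 162 + 37.2 = 199.2 → 199
  B: 220 + 14 = 234 → 234
  → #cfc7ea

#bfb5e3, #cfc7ea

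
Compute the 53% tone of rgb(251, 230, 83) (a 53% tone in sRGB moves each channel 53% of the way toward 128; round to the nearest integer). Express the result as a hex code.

Lerp each channel 53% toward 128:
  R: 251 + 0.53×(128−251) = 251 − 65.19 = 185.81 → 186
  G: 230 + 0.53×(128−230) = 230 − 54.06 = 175.94 → 176
  B: 83 + 23.85 = 106.85 → 107
rgb(186, 176, 107) = #BAB06B.

#BAB06B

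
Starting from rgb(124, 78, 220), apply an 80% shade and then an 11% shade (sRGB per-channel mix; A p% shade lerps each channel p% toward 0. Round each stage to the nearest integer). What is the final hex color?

#160e27

Lerp each channel 80% toward 0:
  R: 124 − 99.2 = 24.8 → 25
  G: 78 + 0.8×(0−78) = 78 − 62.4 = 15.6 → 16
  B: 220 − 176 = 44 → 44
After the shade: rgb(25, 16, 44) = #19102c.
An 11% shade moves each channel 11% toward 0:
  R: 25 − 2.75 = 22.25 → 22
  G: 16 + 0.11×(0−16) = 16 − 1.76 = 14.24 → 14
  B: 44 − 4.84 = 39.16 → 39
rgb(22, 14, 39) = #160e27.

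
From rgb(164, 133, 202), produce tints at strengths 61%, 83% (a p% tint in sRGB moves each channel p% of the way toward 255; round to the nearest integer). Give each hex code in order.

#dccfea, #f0eaf6

61%: (164 + 55.51 = 219.51→220, 133 + 74.42 = 207.42→207, 202 + 32.33 = 234.33→234) → #dccfea
83%: (164 + 75.53 = 239.53→240, 133 + 101.26 = 234.26→234, 202 + 43.99 = 245.99→246) → #f0eaf6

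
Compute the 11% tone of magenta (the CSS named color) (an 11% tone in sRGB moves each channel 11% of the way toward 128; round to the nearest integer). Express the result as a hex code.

CSS magenta is rgb(255, 0, 255).
An 11% tone moves each channel 11% toward 128:
  R: 255 − 13.97 = 241.03 → 241
  G: 0 + 0.11×(128−0) = 0 + 14.08 = 14.08 → 14
  B: 255 + 0.11×(128−255) = 255 − 13.97 = 241.03 → 241
rgb(241, 14, 241) = #f10ef1.

#f10ef1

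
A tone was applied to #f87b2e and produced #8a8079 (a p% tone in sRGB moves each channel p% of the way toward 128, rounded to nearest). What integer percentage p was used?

#f87b2e is rgb(248, 123, 46); #8a8079 is rgb(138, 128, 121).
On the R channel (widest range): 138 ≈ 248 + (p/100)(128 − 248), so p ≈ 100×(138 − 248)/(128 − 248) = -11000/-120 = 91.67.
p = 92 reproduces all three channels after rounding.

92%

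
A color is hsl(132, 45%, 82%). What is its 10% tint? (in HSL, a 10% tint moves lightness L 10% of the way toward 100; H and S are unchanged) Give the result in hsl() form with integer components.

hsl(132, 45%, 84%)

L moves 10% from 82 toward 100: 82 + 1.8 = 83.8 → 84.
H and S are unchanged.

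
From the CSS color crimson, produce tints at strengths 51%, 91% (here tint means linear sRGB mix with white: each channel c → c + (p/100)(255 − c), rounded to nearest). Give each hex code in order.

CSS crimson is rgb(220, 20, 60).
51%: (220 + 17.85 = 237.85→238, 20 + 119.85 = 139.85→140, 60 + 99.45 = 159.45→159) → #ee8c9f
91%: (220 + 31.85 = 251.85→252, 20 + 213.85 = 233.85→234, 60 + 177.45 = 237.45→237) → #fceaed

#ee8c9f, #fceaed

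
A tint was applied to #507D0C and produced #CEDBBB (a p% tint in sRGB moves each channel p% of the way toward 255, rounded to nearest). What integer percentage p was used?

72%

#507D0C is rgb(80, 125, 12); #CEDBBB is rgb(206, 219, 187).
On the B channel (widest range): 187 ≈ 12 + (p/100)(255 − 12), so p ≈ 100×(187 − 12)/(255 − 12) = 17500/243 = 72.02.
p = 72 reproduces all three channels after rounding.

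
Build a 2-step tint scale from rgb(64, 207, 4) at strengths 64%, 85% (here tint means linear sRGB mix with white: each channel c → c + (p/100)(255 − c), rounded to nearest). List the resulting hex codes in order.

64%: (64 + 122.24 = 186.24→186, 207 + 30.72 = 237.72→238, 4 + 160.64 = 164.64→165) → #BAEEA5
85%: (64 + 162.35 = 226.35→226, 207 + 40.8 = 247.8→248, 4 + 213.35 = 217.35→217) → #E2F8D9

#BAEEA5, #E2F8D9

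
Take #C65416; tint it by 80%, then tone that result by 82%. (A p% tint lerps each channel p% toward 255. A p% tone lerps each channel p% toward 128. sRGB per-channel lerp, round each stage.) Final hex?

#95918E

#C65416 is rgb(198, 84, 22).
An 80% tint moves each channel 80% toward 255:
  R: 198 + 45.6 = 243.6 → 244
  G: 84 + 0.8×(255−84) = 84 + 136.8 = 220.8 → 221
  B: 22 + 0.8×(255−22) = 22 + 186.4 = 208.4 → 208
After the tint: rgb(244, 221, 208) = #F4DDD0.
An 82% tone moves each channel 82% toward 128:
  R: 244 + 0.82×(128−244) = 244 − 95.12 = 148.88 → 149
  G: 221 + 0.82×(128−221) = 221 − 76.26 = 144.74 → 145
  B: 208 + 0.82×(128−208) = 208 − 65.6 = 142.4 → 142
rgb(149, 145, 142) = #95918E.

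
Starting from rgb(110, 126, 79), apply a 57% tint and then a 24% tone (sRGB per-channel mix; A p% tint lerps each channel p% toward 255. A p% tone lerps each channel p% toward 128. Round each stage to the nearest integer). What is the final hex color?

#B1B7A7

Lerp each channel 57% toward 255:
  R: 110 + 82.65 = 192.65 → 193
  G: 126 + 0.57×(255−126) = 126 + 73.53 = 199.53 → 200
  B: 79 + 0.57×(255−79) = 79 + 100.32 = 179.32 → 179
After the tint: rgb(193, 200, 179) = #C1C8B3.
A 24% tone moves each channel 24% toward 128:
  R: 193 + 0.24×(128−193) = 193 − 15.6 = 177.4 → 177
  G: 200 − 17.28 = 182.72 → 183
  B: 179 + 0.24×(128−179) = 179 − 12.24 = 166.76 → 167
rgb(177, 183, 167) = #B1B7A7.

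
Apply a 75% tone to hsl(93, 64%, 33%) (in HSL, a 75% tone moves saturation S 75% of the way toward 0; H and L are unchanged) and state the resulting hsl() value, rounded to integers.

S moves 75% from 64 toward 0: 64 − 48 = 16 → 16.
H and L are unchanged.

hsl(93, 16%, 33%)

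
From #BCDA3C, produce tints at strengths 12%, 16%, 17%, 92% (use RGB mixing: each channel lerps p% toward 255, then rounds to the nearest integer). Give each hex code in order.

#C4DE53, #C7E05B, #C7E05D, #FAFCEF

#BCDA3C is rgb(188, 218, 60).
12%: (188 + 8.04 = 196.04→196, 218 + 4.44 = 222.44→222, 60 + 23.4 = 83.4→83) → #C4DE53
16%: (188 + 10.72 = 198.72→199, 218 + 5.92 = 223.92→224, 60 + 31.2 = 91.2→91) → #C7E05B
17%: (188 + 11.39 = 199.39→199, 218 + 6.29 = 224.29→224, 60 + 33.15 = 93.15→93) → #C7E05D
92%: (188 + 61.64 = 249.64→250, 218 + 34.04 = 252.04→252, 60 + 179.4 = 239.4→239) → #FAFCEF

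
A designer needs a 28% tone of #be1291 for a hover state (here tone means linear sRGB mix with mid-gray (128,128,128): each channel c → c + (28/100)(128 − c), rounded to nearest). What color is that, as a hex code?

#ad318c

#be1291 is rgb(190, 18, 145).
Per channel, c → c + 0.28(128 − c):
  R: 190 − 17.36 = 172.64 → 173
  G: 18 + 0.28×(128−18) = 18 + 30.8 = 48.8 → 49
  B: 145 + 0.28×(128−145) = 145 − 4.76 = 140.24 → 140
rgb(173, 49, 140) = #ad318c.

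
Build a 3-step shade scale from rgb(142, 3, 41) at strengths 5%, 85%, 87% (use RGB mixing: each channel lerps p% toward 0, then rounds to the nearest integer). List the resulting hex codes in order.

#870327, #150006, #120005

5%: (142 − 7.1 = 134.9→135, 3→3, 41 − 2.05 = 38.95→39) → #870327
85%: (142 − 120.7 = 21.3→21, 3 − 2.55 = 0.45→0, 41 − 34.85 = 6.15→6) → #150006
87%: (142 − 123.54 = 18.46→18, 3 − 2.61 = 0.39→0, 41 − 35.67 = 5.33→5) → #120005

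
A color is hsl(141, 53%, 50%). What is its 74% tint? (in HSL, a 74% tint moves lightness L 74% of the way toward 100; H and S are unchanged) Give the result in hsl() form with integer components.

L moves 74% from 50 toward 100: 50 + 37 = 87 → 87.
H and S are unchanged.

hsl(141, 53%, 87%)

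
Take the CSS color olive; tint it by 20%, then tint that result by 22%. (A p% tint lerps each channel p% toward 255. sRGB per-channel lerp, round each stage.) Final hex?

CSS olive is rgb(128, 128, 0).
Lerp each channel 20% toward 255:
  R: 128 + 0.2×(255−128) = 128 + 25.4 = 153.4 → 153
  G: 128 + 0.2×(255−128) = 128 + 25.4 = 153.4 → 153
  B: 0 + 51 = 51 → 51
After the tint: rgb(153, 153, 51) = #999933.
A 22% tint moves each channel 22% toward 255:
  R: 153 + 0.22×(255−153) = 153 + 22.44 = 175.44 → 175
  G: 153 + 22.44 = 175.44 → 175
  B: 51 + 0.22×(255−51) = 51 + 44.88 = 95.88 → 96
rgb(175, 175, 96) = #AFAF60.

#AFAF60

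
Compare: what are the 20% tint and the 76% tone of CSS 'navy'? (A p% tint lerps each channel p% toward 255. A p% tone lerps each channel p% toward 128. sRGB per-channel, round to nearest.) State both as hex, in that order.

CSS navy is rgb(0, 0, 128).
20% tint:
  R: 0 + 0.2×(255−0) = 0 + 51 = 51 → 51
  G: 0 + 51 = 51 → 51
  B: 128 + 0.2×(255−128) = 128 + 25.4 = 153.4 → 153
  → #333399
76% tone:
  R: 0 + 0.76×(128−0) = 0 + 97.28 = 97.28 → 97
  G: 0 + 97.28 = 97.28 → 97
  B: 128 + 0.76×(128−128) = 128 + 0 = 128 → 128
  → #616180

#333399, #616180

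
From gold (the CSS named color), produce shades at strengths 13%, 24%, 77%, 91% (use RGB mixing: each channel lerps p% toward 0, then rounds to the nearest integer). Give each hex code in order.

CSS gold is rgb(255, 215, 0).
13%: (255 − 33.15 = 221.85→222, 215 − 27.95 = 187.05→187, 0→0) → #debb00
24%: (255 − 61.2 = 193.8→194, 215 − 51.6 = 163.4→163, 0→0) → #c2a300
77%: (255 − 196.35 = 58.65→59, 215 − 165.55 = 49.45→49, 0→0) → #3b3100
91%: (255 − 232.05 = 22.95→23, 215 − 195.65 = 19.35→19, 0→0) → #171300

#debb00, #c2a300, #3b3100, #171300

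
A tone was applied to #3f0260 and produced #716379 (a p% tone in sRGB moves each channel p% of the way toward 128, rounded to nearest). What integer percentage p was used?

#3f0260 is rgb(63, 2, 96); #716379 is rgb(113, 99, 121).
On the G channel (widest range): 99 ≈ 2 + (p/100)(128 − 2), so p ≈ 100×(99 − 2)/(128 − 2) = 9700/126 = 76.98.
p = 77 reproduces all three channels after rounding.

77%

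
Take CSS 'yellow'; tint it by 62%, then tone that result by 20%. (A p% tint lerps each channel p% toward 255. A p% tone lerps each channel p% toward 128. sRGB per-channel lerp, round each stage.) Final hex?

#E6E698

CSS yellow is rgb(255, 255, 0).
Lerp each channel 62% toward 255:
  R: 255 + 0 = 255 → 255
  G: 255 + 0.62×(255−255) = 255 + 0 = 255 → 255
  B: 0 + 158.1 = 158.1 → 158
After the tint: rgb(255, 255, 158) = #FFFF9E.
A 20% tone moves each channel 20% toward 128:
  R: 255 − 25.4 = 229.6 → 230
  G: 255 + 0.2×(128−255) = 255 − 25.4 = 229.6 → 230
  B: 158 − 6 = 152 → 152
rgb(230, 230, 152) = #E6E698.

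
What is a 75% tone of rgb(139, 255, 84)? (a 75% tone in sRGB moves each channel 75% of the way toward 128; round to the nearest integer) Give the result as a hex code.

Per channel, c → c + 0.75(128 − c):
  R: 139 − 8.25 = 130.75 → 131
  G: 255 − 95.25 = 159.75 → 160
  B: 84 + 0.75×(128−84) = 84 + 33 = 117 → 117
rgb(131, 160, 117) = #83A075.

#83A075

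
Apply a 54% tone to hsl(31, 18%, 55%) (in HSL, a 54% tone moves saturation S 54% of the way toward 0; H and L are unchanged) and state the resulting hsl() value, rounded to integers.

hsl(31, 8%, 55%)

S moves 54% from 18 toward 0: 18 − 9.72 = 8.28 → 8.
H and L are unchanged.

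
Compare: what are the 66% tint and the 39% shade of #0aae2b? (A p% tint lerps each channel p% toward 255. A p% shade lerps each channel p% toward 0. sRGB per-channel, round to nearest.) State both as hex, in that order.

#ace3b7, #066a1a

#0aae2b is rgb(10, 174, 43).
66% tint:
  R: 10 + 161.7 = 171.7 → 172
  G: 174 + 0.66×(255−174) = 174 + 53.46 = 227.46 → 227
  B: 43 + 139.92 = 182.92 → 183
  → #ace3b7
39% shade:
  R: 10 − 3.9 = 6.1 → 6
  G: 174 − 67.86 = 106.14 → 106
  B: 43 + 0.39×(0−43) = 43 − 16.77 = 26.23 → 26
  → #066a1a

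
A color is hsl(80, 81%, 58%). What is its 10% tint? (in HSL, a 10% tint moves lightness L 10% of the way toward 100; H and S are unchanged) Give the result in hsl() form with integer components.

hsl(80, 81%, 62%)

L moves 10% from 58 toward 100: 58 + 4.2 = 62.2 → 62.
H and S are unchanged.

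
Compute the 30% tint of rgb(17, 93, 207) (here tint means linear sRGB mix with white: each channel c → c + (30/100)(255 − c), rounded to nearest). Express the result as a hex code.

#588edd

Lerp each channel 30% toward 255:
  R: 17 + 71.4 = 88.4 → 88
  G: 93 + 0.3×(255−93) = 93 + 48.6 = 141.6 → 142
  B: 207 + 0.3×(255−207) = 207 + 14.4 = 221.4 → 221
rgb(88, 142, 221) = #588edd.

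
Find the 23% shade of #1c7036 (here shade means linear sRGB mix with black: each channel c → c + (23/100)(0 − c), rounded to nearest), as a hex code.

#1c7036 is rgb(28, 112, 54).
Per channel, c → c + 0.23(0 − c):
  R: 28 − 6.44 = 21.56 → 22
  G: 112 − 25.76 = 86.24 → 86
  B: 54 + 0.23×(0−54) = 54 − 12.42 = 41.58 → 42
rgb(22, 86, 42) = #16562a.

#16562a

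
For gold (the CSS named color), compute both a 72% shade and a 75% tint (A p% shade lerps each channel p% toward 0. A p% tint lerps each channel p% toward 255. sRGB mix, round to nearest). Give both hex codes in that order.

CSS gold is rgb(255, 215, 0).
72% shade:
  R: 255 − 183.6 = 71.4 → 71
  G: 215 + 0.72×(0−215) = 215 − 154.8 = 60.2 → 60
  B: 0 + 0.72×(0−0) = 0 + 0 = 0 → 0
  → #473C00
75% tint:
  R: 255 + 0 = 255 → 255
  G: 215 + 0.75×(255−215) = 215 + 30 = 245 → 245
  B: 0 + 0.75×(255−0) = 0 + 191.25 = 191.25 → 191
  → #FFF5BF

#473C00, #FFF5BF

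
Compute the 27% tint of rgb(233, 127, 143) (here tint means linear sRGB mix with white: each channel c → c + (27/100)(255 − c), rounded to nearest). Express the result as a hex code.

#EFA2AD

A 27% tint moves each channel 27% toward 255:
  R: 233 + 5.94 = 238.94 → 239
  G: 127 + 0.27×(255−127) = 127 + 34.56 = 161.56 → 162
  B: 143 + 0.27×(255−143) = 143 + 30.24 = 173.24 → 173
rgb(239, 162, 173) = #EFA2AD.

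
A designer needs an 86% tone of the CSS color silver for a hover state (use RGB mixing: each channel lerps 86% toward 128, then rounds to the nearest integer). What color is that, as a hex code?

#898989

CSS silver is rgb(192, 192, 192).
Lerp each channel 86% toward 128:
  R: 192 − 55.04 = 136.96 → 137
  G: 192 − 55.04 = 136.96 → 137
  B: 192 − 55.04 = 136.96 → 137
rgb(137, 137, 137) = #898989.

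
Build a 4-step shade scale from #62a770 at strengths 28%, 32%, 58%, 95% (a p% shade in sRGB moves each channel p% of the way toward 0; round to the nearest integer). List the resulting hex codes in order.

#62a770 is rgb(98, 167, 112).
28%: (98 − 27.44 = 70.56→71, 167 − 46.76 = 120.24→120, 112 − 31.36 = 80.64→81) → #477851
32%: (98 − 31.36 = 66.64→67, 167 − 53.44 = 113.56→114, 112 − 35.84 = 76.16→76) → #43724c
58%: (98 − 56.84 = 41.16→41, 167 − 96.86 = 70.14→70, 112 − 64.96 = 47.04→47) → #29462f
95%: (98 − 93.1 = 4.9→5, 167 − 158.65 = 8.35→8, 112 − 106.4 = 5.6→6) → #050806

#477851, #43724c, #29462f, #050806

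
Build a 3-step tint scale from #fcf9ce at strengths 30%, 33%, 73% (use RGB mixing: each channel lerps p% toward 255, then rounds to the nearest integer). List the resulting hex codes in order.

#fcf9ce is rgb(252, 249, 206).
30%: (252 + 0.9 = 252.9→253, 249 + 1.8 = 250.8→251, 206 + 14.7 = 220.7→221) → #fdfbdd
33%: (252 + 0.99 = 252.99→253, 249 + 1.98 = 250.98→251, 206 + 16.17 = 222.17→222) → #fdfbde
73%: (252 + 2.19 = 254.19→254, 249 + 4.38 = 253.38→253, 206 + 35.77 = 241.77→242) → #fefdf2

#fdfbdd, #fdfbde, #fefdf2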